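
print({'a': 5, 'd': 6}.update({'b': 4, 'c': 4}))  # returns None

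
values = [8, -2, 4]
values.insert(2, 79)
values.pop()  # 4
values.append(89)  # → [8, -2, 79, 89]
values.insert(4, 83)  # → [8, -2, 79, 89, 83]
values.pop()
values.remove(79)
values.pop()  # 89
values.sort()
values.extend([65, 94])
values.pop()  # 94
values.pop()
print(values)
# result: [-2, 8]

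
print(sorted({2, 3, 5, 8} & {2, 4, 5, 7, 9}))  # [2, 5]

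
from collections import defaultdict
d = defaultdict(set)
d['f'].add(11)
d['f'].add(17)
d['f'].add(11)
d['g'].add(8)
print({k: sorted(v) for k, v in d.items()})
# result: {'f': [11, 17], 'g': [8]}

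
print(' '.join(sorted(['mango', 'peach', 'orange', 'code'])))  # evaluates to code mango orange peach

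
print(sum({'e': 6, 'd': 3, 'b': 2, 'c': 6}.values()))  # 17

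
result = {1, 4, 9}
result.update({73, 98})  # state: {1, 4, 9, 73, 98}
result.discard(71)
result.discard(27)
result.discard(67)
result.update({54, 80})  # {1, 4, 9, 54, 73, 80, 98}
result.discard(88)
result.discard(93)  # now {1, 4, 9, 54, 73, 80, 98}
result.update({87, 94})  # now {1, 4, 9, 54, 73, 80, 87, 94, 98}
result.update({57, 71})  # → {1, 4, 9, 54, 57, 71, 73, 80, 87, 94, 98}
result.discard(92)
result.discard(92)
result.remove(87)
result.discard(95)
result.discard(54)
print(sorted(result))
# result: [1, 4, 9, 57, 71, 73, 80, 94, 98]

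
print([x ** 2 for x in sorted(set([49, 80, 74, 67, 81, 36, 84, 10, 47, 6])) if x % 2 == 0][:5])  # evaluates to [36, 100, 1296, 5476, 6400]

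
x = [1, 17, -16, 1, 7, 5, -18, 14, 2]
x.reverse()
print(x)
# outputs [2, 14, -18, 5, 7, 1, -16, 17, 1]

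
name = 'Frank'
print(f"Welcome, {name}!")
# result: Welcome, Frank!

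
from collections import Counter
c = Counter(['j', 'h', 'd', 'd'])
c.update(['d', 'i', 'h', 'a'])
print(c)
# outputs Counter({'d': 3, 'h': 2, 'j': 1, 'i': 1, 'a': 1})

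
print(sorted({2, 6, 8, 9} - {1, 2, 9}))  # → [6, 8]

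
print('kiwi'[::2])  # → kw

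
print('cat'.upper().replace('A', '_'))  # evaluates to C_T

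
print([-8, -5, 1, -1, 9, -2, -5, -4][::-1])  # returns [-4, -5, -2, 9, -1, 1, -5, -8]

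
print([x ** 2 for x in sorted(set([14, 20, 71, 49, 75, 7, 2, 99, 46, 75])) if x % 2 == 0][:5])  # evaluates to [4, 196, 400, 2116]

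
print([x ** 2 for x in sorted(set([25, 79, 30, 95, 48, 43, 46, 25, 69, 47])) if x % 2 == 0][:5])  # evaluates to [900, 2116, 2304]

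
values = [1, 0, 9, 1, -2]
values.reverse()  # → [-2, 1, 9, 0, 1]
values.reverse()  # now [1, 0, 9, 1, -2]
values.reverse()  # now [-2, 1, 9, 0, 1]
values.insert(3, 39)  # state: [-2, 1, 9, 39, 0, 1]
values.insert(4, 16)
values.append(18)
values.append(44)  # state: [-2, 1, 9, 39, 16, 0, 1, 18, 44]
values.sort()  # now [-2, 0, 1, 1, 9, 16, 18, 39, 44]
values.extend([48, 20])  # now [-2, 0, 1, 1, 9, 16, 18, 39, 44, 48, 20]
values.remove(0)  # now [-2, 1, 1, 9, 16, 18, 39, 44, 48, 20]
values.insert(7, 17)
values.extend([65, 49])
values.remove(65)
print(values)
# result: [-2, 1, 1, 9, 16, 18, 39, 17, 44, 48, 20, 49]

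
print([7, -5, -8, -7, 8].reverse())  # None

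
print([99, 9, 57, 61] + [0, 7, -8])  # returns [99, 9, 57, 61, 0, 7, -8]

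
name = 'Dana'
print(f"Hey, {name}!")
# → Hey, Dana!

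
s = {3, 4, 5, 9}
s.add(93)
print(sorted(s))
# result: [3, 4, 5, 9, 93]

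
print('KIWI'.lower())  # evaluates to kiwi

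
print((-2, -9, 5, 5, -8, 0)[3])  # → 5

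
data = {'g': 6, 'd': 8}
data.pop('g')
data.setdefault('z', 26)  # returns 26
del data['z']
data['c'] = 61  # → {'d': 8, 'c': 61}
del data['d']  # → {'c': 61}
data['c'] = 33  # {'c': 33}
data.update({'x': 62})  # {'c': 33, 'x': 62}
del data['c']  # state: {'x': 62}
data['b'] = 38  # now {'x': 62, 'b': 38}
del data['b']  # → {'x': 62}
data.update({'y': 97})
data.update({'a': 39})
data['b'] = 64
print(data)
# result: {'x': 62, 'y': 97, 'a': 39, 'b': 64}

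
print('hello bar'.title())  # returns Hello Bar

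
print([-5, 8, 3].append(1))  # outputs None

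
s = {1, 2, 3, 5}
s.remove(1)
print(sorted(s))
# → [2, 3, 5]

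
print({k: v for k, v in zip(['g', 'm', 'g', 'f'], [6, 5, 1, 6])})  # {'g': 1, 'm': 5, 'f': 6}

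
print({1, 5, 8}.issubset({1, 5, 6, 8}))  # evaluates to True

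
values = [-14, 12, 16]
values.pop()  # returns 16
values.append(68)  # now [-14, 12, 68]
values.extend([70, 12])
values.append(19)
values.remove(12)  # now [-14, 68, 70, 12, 19]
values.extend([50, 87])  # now [-14, 68, 70, 12, 19, 50, 87]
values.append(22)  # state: [-14, 68, 70, 12, 19, 50, 87, 22]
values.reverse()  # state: [22, 87, 50, 19, 12, 70, 68, -14]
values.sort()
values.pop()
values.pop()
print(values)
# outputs [-14, 12, 19, 22, 50, 68]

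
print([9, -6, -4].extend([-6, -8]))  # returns None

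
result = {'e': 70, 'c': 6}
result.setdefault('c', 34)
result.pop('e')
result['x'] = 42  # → {'c': 6, 'x': 42}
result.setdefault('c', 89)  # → 6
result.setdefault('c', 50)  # 6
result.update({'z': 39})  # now {'c': 6, 'x': 42, 'z': 39}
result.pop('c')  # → 6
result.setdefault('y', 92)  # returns 92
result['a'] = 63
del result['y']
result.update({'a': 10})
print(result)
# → {'x': 42, 'z': 39, 'a': 10}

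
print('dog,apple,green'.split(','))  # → ['dog', 'apple', 'green']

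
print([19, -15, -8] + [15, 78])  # [19, -15, -8, 15, 78]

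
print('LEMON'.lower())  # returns lemon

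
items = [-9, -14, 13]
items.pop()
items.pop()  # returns -14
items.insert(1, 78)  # [-9, 78]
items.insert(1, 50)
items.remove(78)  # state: [-9, 50]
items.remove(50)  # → [-9]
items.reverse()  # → [-9]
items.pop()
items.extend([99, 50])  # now [99, 50]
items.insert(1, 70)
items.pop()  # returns 50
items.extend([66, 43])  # [99, 70, 66, 43]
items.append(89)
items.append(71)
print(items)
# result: [99, 70, 66, 43, 89, 71]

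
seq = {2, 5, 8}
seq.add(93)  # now {2, 5, 8, 93}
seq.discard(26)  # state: {2, 5, 8, 93}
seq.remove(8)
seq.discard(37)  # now {2, 5, 93}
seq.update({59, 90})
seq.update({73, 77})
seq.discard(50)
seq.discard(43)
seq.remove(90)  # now {2, 5, 59, 73, 77, 93}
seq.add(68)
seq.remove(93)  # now {2, 5, 59, 68, 73, 77}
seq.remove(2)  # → {5, 59, 68, 73, 77}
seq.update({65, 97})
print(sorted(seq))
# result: [5, 59, 65, 68, 73, 77, 97]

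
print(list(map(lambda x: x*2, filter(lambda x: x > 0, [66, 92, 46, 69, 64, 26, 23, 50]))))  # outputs [132, 184, 92, 138, 128, 52, 46, 100]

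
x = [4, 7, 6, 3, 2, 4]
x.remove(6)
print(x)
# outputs [4, 7, 3, 2, 4]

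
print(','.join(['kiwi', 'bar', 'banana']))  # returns kiwi,bar,banana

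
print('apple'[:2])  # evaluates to ap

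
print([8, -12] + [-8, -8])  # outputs [8, -12, -8, -8]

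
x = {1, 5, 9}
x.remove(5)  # {1, 9}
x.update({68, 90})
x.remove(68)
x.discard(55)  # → {1, 9, 90}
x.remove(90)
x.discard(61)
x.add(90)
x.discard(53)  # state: {1, 9, 90}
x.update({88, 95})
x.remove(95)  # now {1, 9, 88, 90}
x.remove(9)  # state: {1, 88, 90}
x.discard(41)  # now {1, 88, 90}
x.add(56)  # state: {1, 56, 88, 90}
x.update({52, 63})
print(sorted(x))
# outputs [1, 52, 56, 63, 88, 90]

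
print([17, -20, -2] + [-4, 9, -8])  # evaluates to [17, -20, -2, -4, 9, -8]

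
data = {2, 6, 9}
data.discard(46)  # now {2, 6, 9}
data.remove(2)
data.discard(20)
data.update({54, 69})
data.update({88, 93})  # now {6, 9, 54, 69, 88, 93}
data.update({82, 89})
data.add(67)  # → {6, 9, 54, 67, 69, 82, 88, 89, 93}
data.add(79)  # {6, 9, 54, 67, 69, 79, 82, 88, 89, 93}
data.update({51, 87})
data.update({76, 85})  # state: {6, 9, 51, 54, 67, 69, 76, 79, 82, 85, 87, 88, 89, 93}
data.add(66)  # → {6, 9, 51, 54, 66, 67, 69, 76, 79, 82, 85, 87, 88, 89, 93}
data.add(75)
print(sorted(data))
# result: [6, 9, 51, 54, 66, 67, 69, 75, 76, 79, 82, 85, 87, 88, 89, 93]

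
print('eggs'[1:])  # ggs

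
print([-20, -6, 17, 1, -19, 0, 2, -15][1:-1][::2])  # [-6, 1, 0]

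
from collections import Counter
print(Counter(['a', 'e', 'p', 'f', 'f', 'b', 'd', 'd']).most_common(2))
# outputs [('f', 2), ('d', 2)]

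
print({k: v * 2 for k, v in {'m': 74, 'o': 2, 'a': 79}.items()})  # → {'m': 148, 'o': 4, 'a': 158}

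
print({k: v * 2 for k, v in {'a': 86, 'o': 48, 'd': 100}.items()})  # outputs {'a': 172, 'o': 96, 'd': 200}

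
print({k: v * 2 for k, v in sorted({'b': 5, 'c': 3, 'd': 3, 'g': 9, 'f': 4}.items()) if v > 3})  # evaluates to {'b': 10, 'f': 8, 'g': 18}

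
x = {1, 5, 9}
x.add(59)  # {1, 5, 9, 59}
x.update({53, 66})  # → {1, 5, 9, 53, 59, 66}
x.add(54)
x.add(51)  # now {1, 5, 9, 51, 53, 54, 59, 66}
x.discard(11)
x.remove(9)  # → {1, 5, 51, 53, 54, 59, 66}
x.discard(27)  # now {1, 5, 51, 53, 54, 59, 66}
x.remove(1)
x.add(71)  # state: {5, 51, 53, 54, 59, 66, 71}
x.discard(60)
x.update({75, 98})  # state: {5, 51, 53, 54, 59, 66, 71, 75, 98}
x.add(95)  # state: {5, 51, 53, 54, 59, 66, 71, 75, 95, 98}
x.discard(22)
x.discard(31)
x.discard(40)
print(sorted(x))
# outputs [5, 51, 53, 54, 59, 66, 71, 75, 95, 98]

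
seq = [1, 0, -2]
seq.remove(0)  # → [1, -2]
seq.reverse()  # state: [-2, 1]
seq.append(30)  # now [-2, 1, 30]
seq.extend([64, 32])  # [-2, 1, 30, 64, 32]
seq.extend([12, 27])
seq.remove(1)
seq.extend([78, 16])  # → [-2, 30, 64, 32, 12, 27, 78, 16]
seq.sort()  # [-2, 12, 16, 27, 30, 32, 64, 78]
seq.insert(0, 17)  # [17, -2, 12, 16, 27, 30, 32, 64, 78]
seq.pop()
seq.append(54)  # [17, -2, 12, 16, 27, 30, 32, 64, 54]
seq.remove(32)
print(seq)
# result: [17, -2, 12, 16, 27, 30, 64, 54]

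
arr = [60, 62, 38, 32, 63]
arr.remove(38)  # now [60, 62, 32, 63]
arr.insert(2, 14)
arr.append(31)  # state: [60, 62, 14, 32, 63, 31]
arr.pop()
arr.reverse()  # [63, 32, 14, 62, 60]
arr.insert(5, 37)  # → [63, 32, 14, 62, 60, 37]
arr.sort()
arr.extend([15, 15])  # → [14, 32, 37, 60, 62, 63, 15, 15]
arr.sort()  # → [14, 15, 15, 32, 37, 60, 62, 63]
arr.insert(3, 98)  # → [14, 15, 15, 98, 32, 37, 60, 62, 63]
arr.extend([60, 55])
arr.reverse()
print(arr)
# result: [55, 60, 63, 62, 60, 37, 32, 98, 15, 15, 14]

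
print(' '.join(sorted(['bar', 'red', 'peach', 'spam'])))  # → bar peach red spam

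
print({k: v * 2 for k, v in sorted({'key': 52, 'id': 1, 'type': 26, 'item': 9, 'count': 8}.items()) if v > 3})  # {'count': 16, 'item': 18, 'key': 104, 'type': 52}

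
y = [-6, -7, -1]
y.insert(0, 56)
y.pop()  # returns -1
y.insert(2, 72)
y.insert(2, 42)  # [56, -6, 42, 72, -7]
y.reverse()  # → [-7, 72, 42, -6, 56]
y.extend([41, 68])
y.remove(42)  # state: [-7, 72, -6, 56, 41, 68]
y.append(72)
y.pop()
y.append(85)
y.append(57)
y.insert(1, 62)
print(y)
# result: [-7, 62, 72, -6, 56, 41, 68, 85, 57]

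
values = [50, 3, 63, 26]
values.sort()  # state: [3, 26, 50, 63]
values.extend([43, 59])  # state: [3, 26, 50, 63, 43, 59]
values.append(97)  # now [3, 26, 50, 63, 43, 59, 97]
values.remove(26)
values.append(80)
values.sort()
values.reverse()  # [97, 80, 63, 59, 50, 43, 3]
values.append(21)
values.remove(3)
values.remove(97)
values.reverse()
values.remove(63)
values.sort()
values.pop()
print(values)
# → [21, 43, 50, 59]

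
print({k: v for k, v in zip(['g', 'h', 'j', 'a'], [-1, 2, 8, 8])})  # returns {'g': -1, 'h': 2, 'j': 8, 'a': 8}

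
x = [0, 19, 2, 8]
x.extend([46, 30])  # [0, 19, 2, 8, 46, 30]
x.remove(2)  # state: [0, 19, 8, 46, 30]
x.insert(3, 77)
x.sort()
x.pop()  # 77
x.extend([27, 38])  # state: [0, 8, 19, 30, 46, 27, 38]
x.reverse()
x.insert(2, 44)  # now [38, 27, 44, 46, 30, 19, 8, 0]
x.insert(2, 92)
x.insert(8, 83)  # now [38, 27, 92, 44, 46, 30, 19, 8, 83, 0]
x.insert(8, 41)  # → [38, 27, 92, 44, 46, 30, 19, 8, 41, 83, 0]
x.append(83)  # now [38, 27, 92, 44, 46, 30, 19, 8, 41, 83, 0, 83]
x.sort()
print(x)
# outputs [0, 8, 19, 27, 30, 38, 41, 44, 46, 83, 83, 92]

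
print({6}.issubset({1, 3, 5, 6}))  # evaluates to True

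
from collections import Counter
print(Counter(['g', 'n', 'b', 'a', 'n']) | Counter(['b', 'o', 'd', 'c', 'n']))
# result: Counter({'n': 2, 'g': 1, 'b': 1, 'a': 1, 'o': 1, 'd': 1, 'c': 1})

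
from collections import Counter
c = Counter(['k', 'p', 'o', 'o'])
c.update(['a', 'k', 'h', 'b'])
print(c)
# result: Counter({'k': 2, 'o': 2, 'p': 1, 'a': 1, 'h': 1, 'b': 1})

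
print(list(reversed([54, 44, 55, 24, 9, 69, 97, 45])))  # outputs [45, 97, 69, 9, 24, 55, 44, 54]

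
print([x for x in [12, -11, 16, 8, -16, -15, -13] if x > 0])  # [12, 16, 8]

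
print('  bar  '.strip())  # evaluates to bar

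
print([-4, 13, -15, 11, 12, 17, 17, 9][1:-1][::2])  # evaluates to [13, 11, 17]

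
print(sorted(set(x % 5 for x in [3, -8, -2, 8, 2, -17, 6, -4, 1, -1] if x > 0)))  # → [1, 2, 3]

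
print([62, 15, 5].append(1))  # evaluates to None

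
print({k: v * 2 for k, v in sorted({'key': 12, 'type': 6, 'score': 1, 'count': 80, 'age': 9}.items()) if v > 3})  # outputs {'age': 18, 'count': 160, 'key': 24, 'type': 12}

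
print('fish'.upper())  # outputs FISH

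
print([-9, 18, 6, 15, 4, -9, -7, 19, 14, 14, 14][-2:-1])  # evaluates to [14]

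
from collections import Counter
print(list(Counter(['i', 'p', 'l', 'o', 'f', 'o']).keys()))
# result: ['i', 'p', 'l', 'o', 'f']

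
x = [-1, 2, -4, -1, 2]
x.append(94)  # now [-1, 2, -4, -1, 2, 94]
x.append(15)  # [-1, 2, -4, -1, 2, 94, 15]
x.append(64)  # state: [-1, 2, -4, -1, 2, 94, 15, 64]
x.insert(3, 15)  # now [-1, 2, -4, 15, -1, 2, 94, 15, 64]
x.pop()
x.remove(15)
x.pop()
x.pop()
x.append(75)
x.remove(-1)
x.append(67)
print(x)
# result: [2, -4, -1, 2, 75, 67]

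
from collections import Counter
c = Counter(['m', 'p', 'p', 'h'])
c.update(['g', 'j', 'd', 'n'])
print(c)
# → Counter({'p': 2, 'm': 1, 'h': 1, 'g': 1, 'j': 1, 'd': 1, 'n': 1})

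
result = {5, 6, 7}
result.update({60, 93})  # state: {5, 6, 7, 60, 93}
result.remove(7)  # {5, 6, 60, 93}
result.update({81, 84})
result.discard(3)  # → {5, 6, 60, 81, 84, 93}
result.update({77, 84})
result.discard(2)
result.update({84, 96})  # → {5, 6, 60, 77, 81, 84, 93, 96}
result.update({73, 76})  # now {5, 6, 60, 73, 76, 77, 81, 84, 93, 96}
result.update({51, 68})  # {5, 6, 51, 60, 68, 73, 76, 77, 81, 84, 93, 96}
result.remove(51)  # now {5, 6, 60, 68, 73, 76, 77, 81, 84, 93, 96}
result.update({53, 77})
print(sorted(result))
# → [5, 6, 53, 60, 68, 73, 76, 77, 81, 84, 93, 96]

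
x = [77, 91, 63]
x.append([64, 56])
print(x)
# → [77, 91, 63, [64, 56]]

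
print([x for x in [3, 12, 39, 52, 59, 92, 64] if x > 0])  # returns [3, 12, 39, 52, 59, 92, 64]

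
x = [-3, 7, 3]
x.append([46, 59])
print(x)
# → [-3, 7, 3, [46, 59]]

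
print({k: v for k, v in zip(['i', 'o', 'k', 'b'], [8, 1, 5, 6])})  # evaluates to {'i': 8, 'o': 1, 'k': 5, 'b': 6}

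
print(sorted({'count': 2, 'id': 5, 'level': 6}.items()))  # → [('count', 2), ('id', 5), ('level', 6)]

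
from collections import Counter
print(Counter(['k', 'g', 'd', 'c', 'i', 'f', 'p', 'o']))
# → Counter({'k': 1, 'g': 1, 'd': 1, 'c': 1, 'i': 1, 'f': 1, 'p': 1, 'o': 1})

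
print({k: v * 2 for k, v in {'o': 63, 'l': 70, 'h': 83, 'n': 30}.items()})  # {'o': 126, 'l': 140, 'h': 166, 'n': 60}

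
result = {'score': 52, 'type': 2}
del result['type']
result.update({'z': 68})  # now {'score': 52, 'z': 68}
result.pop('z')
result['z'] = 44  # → {'score': 52, 'z': 44}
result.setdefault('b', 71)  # 71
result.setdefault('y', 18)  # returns 18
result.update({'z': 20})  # {'score': 52, 'z': 20, 'b': 71, 'y': 18}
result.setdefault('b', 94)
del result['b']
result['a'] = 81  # {'score': 52, 'z': 20, 'y': 18, 'a': 81}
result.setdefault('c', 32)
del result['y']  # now {'score': 52, 'z': 20, 'a': 81, 'c': 32}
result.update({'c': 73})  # {'score': 52, 'z': 20, 'a': 81, 'c': 73}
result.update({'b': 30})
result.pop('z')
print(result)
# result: {'score': 52, 'a': 81, 'c': 73, 'b': 30}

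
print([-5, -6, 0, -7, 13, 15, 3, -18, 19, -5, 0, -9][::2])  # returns [-5, 0, 13, 3, 19, 0]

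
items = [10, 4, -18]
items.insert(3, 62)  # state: [10, 4, -18, 62]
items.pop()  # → 62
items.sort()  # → [-18, 4, 10]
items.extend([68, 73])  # [-18, 4, 10, 68, 73]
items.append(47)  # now [-18, 4, 10, 68, 73, 47]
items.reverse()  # [47, 73, 68, 10, 4, -18]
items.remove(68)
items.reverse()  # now [-18, 4, 10, 73, 47]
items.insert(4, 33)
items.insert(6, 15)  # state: [-18, 4, 10, 73, 33, 47, 15]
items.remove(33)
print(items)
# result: [-18, 4, 10, 73, 47, 15]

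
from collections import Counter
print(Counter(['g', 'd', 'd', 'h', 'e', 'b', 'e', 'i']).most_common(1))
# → [('d', 2)]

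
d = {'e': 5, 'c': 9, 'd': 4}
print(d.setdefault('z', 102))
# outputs 102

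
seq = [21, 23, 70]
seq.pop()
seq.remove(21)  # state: [23]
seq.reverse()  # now [23]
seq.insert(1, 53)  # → [23, 53]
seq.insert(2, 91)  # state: [23, 53, 91]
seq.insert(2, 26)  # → [23, 53, 26, 91]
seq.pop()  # 91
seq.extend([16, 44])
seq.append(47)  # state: [23, 53, 26, 16, 44, 47]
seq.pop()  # 47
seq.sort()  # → [16, 23, 26, 44, 53]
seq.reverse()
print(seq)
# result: [53, 44, 26, 23, 16]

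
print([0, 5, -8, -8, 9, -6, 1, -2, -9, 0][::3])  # [0, -8, 1, 0]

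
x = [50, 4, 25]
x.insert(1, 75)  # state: [50, 75, 4, 25]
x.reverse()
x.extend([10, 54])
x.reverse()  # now [54, 10, 50, 75, 4, 25]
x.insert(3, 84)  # [54, 10, 50, 84, 75, 4, 25]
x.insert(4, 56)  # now [54, 10, 50, 84, 56, 75, 4, 25]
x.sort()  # [4, 10, 25, 50, 54, 56, 75, 84]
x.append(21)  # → [4, 10, 25, 50, 54, 56, 75, 84, 21]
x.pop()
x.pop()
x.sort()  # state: [4, 10, 25, 50, 54, 56, 75]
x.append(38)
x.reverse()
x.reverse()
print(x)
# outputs [4, 10, 25, 50, 54, 56, 75, 38]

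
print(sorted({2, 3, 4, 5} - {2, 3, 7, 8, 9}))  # [4, 5]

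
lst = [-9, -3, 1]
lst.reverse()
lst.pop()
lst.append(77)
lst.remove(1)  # [-3, 77]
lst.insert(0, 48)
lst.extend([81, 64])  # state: [48, -3, 77, 81, 64]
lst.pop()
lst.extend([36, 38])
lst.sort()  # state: [-3, 36, 38, 48, 77, 81]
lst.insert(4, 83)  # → [-3, 36, 38, 48, 83, 77, 81]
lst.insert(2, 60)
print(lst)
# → [-3, 36, 60, 38, 48, 83, 77, 81]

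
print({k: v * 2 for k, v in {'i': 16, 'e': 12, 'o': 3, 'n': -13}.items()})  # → {'i': 32, 'e': 24, 'o': 6, 'n': -26}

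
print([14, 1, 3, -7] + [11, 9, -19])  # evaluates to [14, 1, 3, -7, 11, 9, -19]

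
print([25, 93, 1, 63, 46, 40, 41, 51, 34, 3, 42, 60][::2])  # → [25, 1, 46, 41, 34, 42]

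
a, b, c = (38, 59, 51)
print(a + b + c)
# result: 148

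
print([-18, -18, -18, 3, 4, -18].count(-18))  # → 4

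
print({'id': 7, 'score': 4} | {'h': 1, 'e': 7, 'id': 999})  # {'id': 999, 'score': 4, 'h': 1, 'e': 7}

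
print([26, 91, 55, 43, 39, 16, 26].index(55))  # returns 2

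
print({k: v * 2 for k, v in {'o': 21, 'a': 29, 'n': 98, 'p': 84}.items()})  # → {'o': 42, 'a': 58, 'n': 196, 'p': 168}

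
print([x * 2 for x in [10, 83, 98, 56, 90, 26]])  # [20, 166, 196, 112, 180, 52]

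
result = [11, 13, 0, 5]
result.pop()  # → 5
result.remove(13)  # [11, 0]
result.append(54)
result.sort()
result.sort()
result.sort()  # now [0, 11, 54]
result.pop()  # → 54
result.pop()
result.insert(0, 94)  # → [94, 0]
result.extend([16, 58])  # [94, 0, 16, 58]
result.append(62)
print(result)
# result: [94, 0, 16, 58, 62]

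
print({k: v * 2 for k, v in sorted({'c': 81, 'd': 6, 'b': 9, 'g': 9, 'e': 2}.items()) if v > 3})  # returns {'b': 18, 'c': 162, 'd': 12, 'g': 18}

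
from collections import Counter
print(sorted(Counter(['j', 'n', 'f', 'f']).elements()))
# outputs ['f', 'f', 'j', 'n']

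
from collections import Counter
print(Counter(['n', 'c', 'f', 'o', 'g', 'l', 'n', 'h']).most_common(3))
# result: [('n', 2), ('c', 1), ('f', 1)]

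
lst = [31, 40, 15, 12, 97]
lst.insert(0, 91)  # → [91, 31, 40, 15, 12, 97]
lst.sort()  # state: [12, 15, 31, 40, 91, 97]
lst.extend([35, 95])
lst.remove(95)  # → [12, 15, 31, 40, 91, 97, 35]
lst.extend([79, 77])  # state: [12, 15, 31, 40, 91, 97, 35, 79, 77]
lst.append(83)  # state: [12, 15, 31, 40, 91, 97, 35, 79, 77, 83]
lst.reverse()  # [83, 77, 79, 35, 97, 91, 40, 31, 15, 12]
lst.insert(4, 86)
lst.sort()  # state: [12, 15, 31, 35, 40, 77, 79, 83, 86, 91, 97]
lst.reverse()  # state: [97, 91, 86, 83, 79, 77, 40, 35, 31, 15, 12]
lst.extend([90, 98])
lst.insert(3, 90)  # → [97, 91, 86, 90, 83, 79, 77, 40, 35, 31, 15, 12, 90, 98]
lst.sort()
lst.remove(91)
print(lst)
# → [12, 15, 31, 35, 40, 77, 79, 83, 86, 90, 90, 97, 98]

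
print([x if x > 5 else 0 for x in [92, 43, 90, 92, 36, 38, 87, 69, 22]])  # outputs [92, 43, 90, 92, 36, 38, 87, 69, 22]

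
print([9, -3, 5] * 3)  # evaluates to [9, -3, 5, 9, -3, 5, 9, -3, 5]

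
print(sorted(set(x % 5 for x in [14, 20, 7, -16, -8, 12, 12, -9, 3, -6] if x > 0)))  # [0, 2, 3, 4]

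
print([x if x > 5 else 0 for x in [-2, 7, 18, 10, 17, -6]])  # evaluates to [0, 7, 18, 10, 17, 0]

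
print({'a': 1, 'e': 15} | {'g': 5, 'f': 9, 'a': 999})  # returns {'a': 999, 'e': 15, 'g': 5, 'f': 9}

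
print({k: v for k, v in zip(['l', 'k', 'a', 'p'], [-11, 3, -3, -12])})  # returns {'l': -11, 'k': 3, 'a': -3, 'p': -12}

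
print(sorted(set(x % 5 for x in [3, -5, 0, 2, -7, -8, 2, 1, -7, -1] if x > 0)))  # [1, 2, 3]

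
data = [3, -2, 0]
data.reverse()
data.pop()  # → 3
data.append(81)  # [0, -2, 81]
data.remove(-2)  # [0, 81]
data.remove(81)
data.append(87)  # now [0, 87]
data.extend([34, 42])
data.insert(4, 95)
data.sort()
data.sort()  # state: [0, 34, 42, 87, 95]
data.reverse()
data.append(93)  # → [95, 87, 42, 34, 0, 93]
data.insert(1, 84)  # [95, 84, 87, 42, 34, 0, 93]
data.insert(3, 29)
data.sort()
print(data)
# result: [0, 29, 34, 42, 84, 87, 93, 95]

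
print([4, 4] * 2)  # [4, 4, 4, 4]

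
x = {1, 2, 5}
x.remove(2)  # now {1, 5}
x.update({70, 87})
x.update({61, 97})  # {1, 5, 61, 70, 87, 97}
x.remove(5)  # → {1, 61, 70, 87, 97}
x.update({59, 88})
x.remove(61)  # {1, 59, 70, 87, 88, 97}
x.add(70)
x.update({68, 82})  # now {1, 59, 68, 70, 82, 87, 88, 97}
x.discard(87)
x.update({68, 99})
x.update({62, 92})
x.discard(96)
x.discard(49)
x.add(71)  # {1, 59, 62, 68, 70, 71, 82, 88, 92, 97, 99}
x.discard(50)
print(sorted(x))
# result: [1, 59, 62, 68, 70, 71, 82, 88, 92, 97, 99]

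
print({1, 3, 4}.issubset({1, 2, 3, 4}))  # True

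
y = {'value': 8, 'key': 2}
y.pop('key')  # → 2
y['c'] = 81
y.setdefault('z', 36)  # 36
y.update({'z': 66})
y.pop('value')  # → 8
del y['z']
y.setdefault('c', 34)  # 81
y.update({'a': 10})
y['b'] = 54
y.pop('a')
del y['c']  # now {'b': 54}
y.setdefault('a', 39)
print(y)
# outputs {'b': 54, 'a': 39}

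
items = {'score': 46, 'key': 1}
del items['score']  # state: {'key': 1}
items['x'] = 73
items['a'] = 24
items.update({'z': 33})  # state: {'key': 1, 'x': 73, 'a': 24, 'z': 33}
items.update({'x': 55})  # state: {'key': 1, 'x': 55, 'a': 24, 'z': 33}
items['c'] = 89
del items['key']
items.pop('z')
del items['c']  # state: {'x': 55, 'a': 24}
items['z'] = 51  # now {'x': 55, 'a': 24, 'z': 51}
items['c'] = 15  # {'x': 55, 'a': 24, 'z': 51, 'c': 15}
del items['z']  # {'x': 55, 'a': 24, 'c': 15}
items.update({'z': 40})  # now {'x': 55, 'a': 24, 'c': 15, 'z': 40}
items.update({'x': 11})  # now {'x': 11, 'a': 24, 'c': 15, 'z': 40}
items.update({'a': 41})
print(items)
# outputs {'x': 11, 'a': 41, 'c': 15, 'z': 40}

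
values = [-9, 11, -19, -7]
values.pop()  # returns -7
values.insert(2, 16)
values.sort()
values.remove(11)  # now [-19, -9, 16]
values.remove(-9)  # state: [-19, 16]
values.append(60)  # [-19, 16, 60]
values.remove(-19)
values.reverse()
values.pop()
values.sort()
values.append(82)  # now [60, 82]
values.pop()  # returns 82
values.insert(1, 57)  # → [60, 57]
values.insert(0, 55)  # [55, 60, 57]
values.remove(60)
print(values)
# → [55, 57]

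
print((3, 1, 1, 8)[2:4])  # (1, 8)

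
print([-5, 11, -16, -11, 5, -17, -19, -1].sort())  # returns None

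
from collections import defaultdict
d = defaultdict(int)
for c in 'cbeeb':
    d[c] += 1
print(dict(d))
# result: {'c': 1, 'b': 2, 'e': 2}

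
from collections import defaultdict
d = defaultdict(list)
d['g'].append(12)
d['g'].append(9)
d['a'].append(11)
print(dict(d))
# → {'g': [12, 9], 'a': [11]}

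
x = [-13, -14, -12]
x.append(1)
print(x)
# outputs [-13, -14, -12, 1]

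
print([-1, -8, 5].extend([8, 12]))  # None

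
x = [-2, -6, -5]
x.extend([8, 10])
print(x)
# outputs [-2, -6, -5, 8, 10]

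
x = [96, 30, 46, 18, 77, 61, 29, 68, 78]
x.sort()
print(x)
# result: [18, 29, 30, 46, 61, 68, 77, 78, 96]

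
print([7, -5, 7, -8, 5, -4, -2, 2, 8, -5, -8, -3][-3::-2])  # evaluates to [-5, 2, -4, -8, -5]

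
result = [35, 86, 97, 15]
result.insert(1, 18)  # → [35, 18, 86, 97, 15]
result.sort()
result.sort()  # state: [15, 18, 35, 86, 97]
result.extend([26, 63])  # [15, 18, 35, 86, 97, 26, 63]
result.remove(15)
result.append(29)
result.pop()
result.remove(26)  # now [18, 35, 86, 97, 63]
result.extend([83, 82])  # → [18, 35, 86, 97, 63, 83, 82]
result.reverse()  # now [82, 83, 63, 97, 86, 35, 18]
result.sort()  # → [18, 35, 63, 82, 83, 86, 97]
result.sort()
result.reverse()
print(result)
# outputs [97, 86, 83, 82, 63, 35, 18]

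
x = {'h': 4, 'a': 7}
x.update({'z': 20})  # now {'h': 4, 'a': 7, 'z': 20}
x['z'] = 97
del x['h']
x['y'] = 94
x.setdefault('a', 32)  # 7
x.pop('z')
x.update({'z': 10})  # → {'a': 7, 'y': 94, 'z': 10}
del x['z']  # {'a': 7, 'y': 94}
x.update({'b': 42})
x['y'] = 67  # {'a': 7, 'y': 67, 'b': 42}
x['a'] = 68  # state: {'a': 68, 'y': 67, 'b': 42}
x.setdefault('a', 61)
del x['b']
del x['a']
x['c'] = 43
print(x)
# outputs {'y': 67, 'c': 43}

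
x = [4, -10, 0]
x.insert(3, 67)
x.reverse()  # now [67, 0, -10, 4]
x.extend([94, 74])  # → [67, 0, -10, 4, 94, 74]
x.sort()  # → [-10, 0, 4, 67, 74, 94]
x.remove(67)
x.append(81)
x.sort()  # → [-10, 0, 4, 74, 81, 94]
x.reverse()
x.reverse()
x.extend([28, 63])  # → [-10, 0, 4, 74, 81, 94, 28, 63]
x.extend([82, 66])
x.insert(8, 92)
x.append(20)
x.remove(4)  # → [-10, 0, 74, 81, 94, 28, 63, 92, 82, 66, 20]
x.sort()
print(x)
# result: [-10, 0, 20, 28, 63, 66, 74, 81, 82, 92, 94]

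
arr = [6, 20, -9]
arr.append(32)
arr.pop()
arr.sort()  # [-9, 6, 20]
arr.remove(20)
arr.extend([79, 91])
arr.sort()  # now [-9, 6, 79, 91]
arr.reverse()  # [91, 79, 6, -9]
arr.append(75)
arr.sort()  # [-9, 6, 75, 79, 91]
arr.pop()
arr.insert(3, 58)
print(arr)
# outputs [-9, 6, 75, 58, 79]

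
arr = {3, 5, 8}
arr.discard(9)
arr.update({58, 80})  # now {3, 5, 8, 58, 80}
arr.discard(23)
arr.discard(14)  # {3, 5, 8, 58, 80}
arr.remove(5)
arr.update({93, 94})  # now {3, 8, 58, 80, 93, 94}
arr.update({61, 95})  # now {3, 8, 58, 61, 80, 93, 94, 95}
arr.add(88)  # {3, 8, 58, 61, 80, 88, 93, 94, 95}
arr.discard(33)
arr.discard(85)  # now {3, 8, 58, 61, 80, 88, 93, 94, 95}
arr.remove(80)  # {3, 8, 58, 61, 88, 93, 94, 95}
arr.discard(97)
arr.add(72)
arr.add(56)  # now {3, 8, 56, 58, 61, 72, 88, 93, 94, 95}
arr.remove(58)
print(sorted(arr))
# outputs [3, 8, 56, 61, 72, 88, 93, 94, 95]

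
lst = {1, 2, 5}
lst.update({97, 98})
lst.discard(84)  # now {1, 2, 5, 97, 98}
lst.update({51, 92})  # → {1, 2, 5, 51, 92, 97, 98}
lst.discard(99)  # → {1, 2, 5, 51, 92, 97, 98}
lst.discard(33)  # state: {1, 2, 5, 51, 92, 97, 98}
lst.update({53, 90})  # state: {1, 2, 5, 51, 53, 90, 92, 97, 98}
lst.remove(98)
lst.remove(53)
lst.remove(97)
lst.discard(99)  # {1, 2, 5, 51, 90, 92}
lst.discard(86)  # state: {1, 2, 5, 51, 90, 92}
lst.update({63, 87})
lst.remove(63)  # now {1, 2, 5, 51, 87, 90, 92}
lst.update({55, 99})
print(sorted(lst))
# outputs [1, 2, 5, 51, 55, 87, 90, 92, 99]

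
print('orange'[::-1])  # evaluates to egnaro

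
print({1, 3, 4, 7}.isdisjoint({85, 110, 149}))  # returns True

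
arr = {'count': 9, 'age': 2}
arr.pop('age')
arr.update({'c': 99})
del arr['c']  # {'count': 9}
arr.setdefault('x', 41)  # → 41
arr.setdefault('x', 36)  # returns 41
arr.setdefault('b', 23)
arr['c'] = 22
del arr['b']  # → {'count': 9, 'x': 41, 'c': 22}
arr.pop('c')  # 22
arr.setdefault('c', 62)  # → 62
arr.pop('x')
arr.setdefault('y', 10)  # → 10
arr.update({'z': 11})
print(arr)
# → {'count': 9, 'c': 62, 'y': 10, 'z': 11}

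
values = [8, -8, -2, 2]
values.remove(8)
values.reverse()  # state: [2, -2, -8]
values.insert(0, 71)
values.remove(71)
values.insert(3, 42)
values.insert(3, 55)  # [2, -2, -8, 55, 42]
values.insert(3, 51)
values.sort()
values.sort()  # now [-8, -2, 2, 42, 51, 55]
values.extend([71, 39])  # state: [-8, -2, 2, 42, 51, 55, 71, 39]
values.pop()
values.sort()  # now [-8, -2, 2, 42, 51, 55, 71]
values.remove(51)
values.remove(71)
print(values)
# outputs [-8, -2, 2, 42, 55]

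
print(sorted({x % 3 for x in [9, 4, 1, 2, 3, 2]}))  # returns [0, 1, 2]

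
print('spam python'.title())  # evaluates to Spam Python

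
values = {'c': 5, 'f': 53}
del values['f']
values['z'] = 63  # {'c': 5, 'z': 63}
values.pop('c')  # 5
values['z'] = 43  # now {'z': 43}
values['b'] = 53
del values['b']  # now {'z': 43}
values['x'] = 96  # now {'z': 43, 'x': 96}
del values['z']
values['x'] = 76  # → {'x': 76}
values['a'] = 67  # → {'x': 76, 'a': 67}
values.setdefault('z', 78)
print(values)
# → {'x': 76, 'a': 67, 'z': 78}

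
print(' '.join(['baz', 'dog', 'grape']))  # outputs baz dog grape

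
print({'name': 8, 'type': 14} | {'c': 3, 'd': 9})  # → {'name': 8, 'type': 14, 'c': 3, 'd': 9}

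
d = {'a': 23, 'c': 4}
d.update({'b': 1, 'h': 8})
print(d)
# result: {'a': 23, 'c': 4, 'b': 1, 'h': 8}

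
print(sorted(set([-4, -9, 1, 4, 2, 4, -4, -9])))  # [-9, -4, 1, 2, 4]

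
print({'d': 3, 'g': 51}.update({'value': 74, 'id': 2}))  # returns None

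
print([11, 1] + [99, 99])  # [11, 1, 99, 99]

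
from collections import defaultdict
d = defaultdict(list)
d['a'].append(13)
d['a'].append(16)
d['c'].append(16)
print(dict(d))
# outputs {'a': [13, 16], 'c': [16]}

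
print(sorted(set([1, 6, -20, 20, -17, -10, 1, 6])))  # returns [-20, -17, -10, 1, 6, 20]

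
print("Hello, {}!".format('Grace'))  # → Hello, Grace!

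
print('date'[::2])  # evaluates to dt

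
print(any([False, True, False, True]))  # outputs True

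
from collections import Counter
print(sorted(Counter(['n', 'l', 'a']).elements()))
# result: ['a', 'l', 'n']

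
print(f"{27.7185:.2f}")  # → 27.72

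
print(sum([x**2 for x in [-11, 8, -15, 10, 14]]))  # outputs 706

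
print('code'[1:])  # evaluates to ode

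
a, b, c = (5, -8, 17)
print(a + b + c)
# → 14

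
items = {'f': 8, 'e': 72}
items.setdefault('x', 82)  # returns 82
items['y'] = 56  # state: {'f': 8, 'e': 72, 'x': 82, 'y': 56}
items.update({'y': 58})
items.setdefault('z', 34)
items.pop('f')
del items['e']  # {'x': 82, 'y': 58, 'z': 34}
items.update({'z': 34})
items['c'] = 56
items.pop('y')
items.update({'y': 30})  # {'x': 82, 'z': 34, 'c': 56, 'y': 30}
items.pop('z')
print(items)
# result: {'x': 82, 'c': 56, 'y': 30}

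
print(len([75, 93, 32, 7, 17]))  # 5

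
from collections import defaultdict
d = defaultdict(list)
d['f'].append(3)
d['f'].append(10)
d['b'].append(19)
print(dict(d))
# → {'f': [3, 10], 'b': [19]}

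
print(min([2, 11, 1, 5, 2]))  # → 1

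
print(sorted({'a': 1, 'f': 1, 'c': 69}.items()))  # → [('a', 1), ('c', 69), ('f', 1)]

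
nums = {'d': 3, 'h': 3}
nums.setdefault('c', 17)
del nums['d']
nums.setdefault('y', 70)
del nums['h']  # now {'c': 17, 'y': 70}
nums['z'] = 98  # {'c': 17, 'y': 70, 'z': 98}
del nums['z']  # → {'c': 17, 'y': 70}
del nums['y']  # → {'c': 17}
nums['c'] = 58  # {'c': 58}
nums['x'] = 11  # {'c': 58, 'x': 11}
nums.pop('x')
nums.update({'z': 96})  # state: {'c': 58, 'z': 96}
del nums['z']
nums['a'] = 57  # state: {'c': 58, 'a': 57}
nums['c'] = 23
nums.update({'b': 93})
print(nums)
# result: {'c': 23, 'a': 57, 'b': 93}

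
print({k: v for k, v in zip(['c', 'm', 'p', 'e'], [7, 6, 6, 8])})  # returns {'c': 7, 'm': 6, 'p': 6, 'e': 8}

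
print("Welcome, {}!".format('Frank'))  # Welcome, Frank!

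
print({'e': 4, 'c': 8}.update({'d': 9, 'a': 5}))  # None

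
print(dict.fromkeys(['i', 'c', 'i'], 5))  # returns {'i': 5, 'c': 5}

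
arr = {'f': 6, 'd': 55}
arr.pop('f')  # 6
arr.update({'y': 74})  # {'d': 55, 'y': 74}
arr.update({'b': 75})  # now {'d': 55, 'y': 74, 'b': 75}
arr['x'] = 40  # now {'d': 55, 'y': 74, 'b': 75, 'x': 40}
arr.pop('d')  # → 55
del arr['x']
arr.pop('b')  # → 75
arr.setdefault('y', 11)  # 74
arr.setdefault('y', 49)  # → 74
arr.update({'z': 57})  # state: {'y': 74, 'z': 57}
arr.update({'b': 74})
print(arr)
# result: {'y': 74, 'z': 57, 'b': 74}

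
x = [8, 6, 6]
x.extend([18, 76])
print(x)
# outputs [8, 6, 6, 18, 76]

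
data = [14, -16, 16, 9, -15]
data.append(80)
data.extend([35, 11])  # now [14, -16, 16, 9, -15, 80, 35, 11]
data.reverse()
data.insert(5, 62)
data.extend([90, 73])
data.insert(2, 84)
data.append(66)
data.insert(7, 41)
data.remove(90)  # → [11, 35, 84, 80, -15, 9, 62, 41, 16, -16, 14, 73, 66]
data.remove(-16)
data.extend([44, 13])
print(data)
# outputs [11, 35, 84, 80, -15, 9, 62, 41, 16, 14, 73, 66, 44, 13]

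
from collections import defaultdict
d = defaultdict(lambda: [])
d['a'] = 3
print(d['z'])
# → []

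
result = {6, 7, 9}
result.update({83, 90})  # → {6, 7, 9, 83, 90}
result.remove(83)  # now {6, 7, 9, 90}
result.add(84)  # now {6, 7, 9, 84, 90}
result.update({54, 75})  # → {6, 7, 9, 54, 75, 84, 90}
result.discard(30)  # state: {6, 7, 9, 54, 75, 84, 90}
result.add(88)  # {6, 7, 9, 54, 75, 84, 88, 90}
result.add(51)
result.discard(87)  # {6, 7, 9, 51, 54, 75, 84, 88, 90}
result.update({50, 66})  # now {6, 7, 9, 50, 51, 54, 66, 75, 84, 88, 90}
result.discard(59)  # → {6, 7, 9, 50, 51, 54, 66, 75, 84, 88, 90}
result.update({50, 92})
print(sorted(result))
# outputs [6, 7, 9, 50, 51, 54, 66, 75, 84, 88, 90, 92]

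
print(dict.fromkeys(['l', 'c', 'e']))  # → {'l': None, 'c': None, 'e': None}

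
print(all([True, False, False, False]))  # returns False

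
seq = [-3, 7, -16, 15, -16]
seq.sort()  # [-16, -16, -3, 7, 15]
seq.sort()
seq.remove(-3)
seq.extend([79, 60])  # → [-16, -16, 7, 15, 79, 60]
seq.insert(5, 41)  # [-16, -16, 7, 15, 79, 41, 60]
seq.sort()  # [-16, -16, 7, 15, 41, 60, 79]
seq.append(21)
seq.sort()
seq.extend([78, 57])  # [-16, -16, 7, 15, 21, 41, 60, 79, 78, 57]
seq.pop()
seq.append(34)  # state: [-16, -16, 7, 15, 21, 41, 60, 79, 78, 34]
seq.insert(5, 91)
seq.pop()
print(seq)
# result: [-16, -16, 7, 15, 21, 91, 41, 60, 79, 78]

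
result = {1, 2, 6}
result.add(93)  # {1, 2, 6, 93}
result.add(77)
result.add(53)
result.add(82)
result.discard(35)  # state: {1, 2, 6, 53, 77, 82, 93}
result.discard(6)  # {1, 2, 53, 77, 82, 93}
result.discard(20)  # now {1, 2, 53, 77, 82, 93}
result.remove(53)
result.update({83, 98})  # {1, 2, 77, 82, 83, 93, 98}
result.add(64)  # {1, 2, 64, 77, 82, 83, 93, 98}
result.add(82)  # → {1, 2, 64, 77, 82, 83, 93, 98}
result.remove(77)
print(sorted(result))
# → [1, 2, 64, 82, 83, 93, 98]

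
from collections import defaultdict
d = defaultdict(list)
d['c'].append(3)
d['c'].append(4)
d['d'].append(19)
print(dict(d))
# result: {'c': [3, 4], 'd': [19]}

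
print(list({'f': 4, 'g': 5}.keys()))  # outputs ['f', 'g']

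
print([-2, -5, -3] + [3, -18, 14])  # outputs [-2, -5, -3, 3, -18, 14]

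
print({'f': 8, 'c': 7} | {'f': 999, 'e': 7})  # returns {'f': 999, 'c': 7, 'e': 7}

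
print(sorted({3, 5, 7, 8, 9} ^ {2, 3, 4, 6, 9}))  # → [2, 4, 5, 6, 7, 8]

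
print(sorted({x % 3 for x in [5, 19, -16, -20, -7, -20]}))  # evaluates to [1, 2]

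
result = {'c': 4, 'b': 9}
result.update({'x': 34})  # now {'c': 4, 'b': 9, 'x': 34}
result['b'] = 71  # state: {'c': 4, 'b': 71, 'x': 34}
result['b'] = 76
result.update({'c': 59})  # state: {'c': 59, 'b': 76, 'x': 34}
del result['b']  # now {'c': 59, 'x': 34}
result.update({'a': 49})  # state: {'c': 59, 'x': 34, 'a': 49}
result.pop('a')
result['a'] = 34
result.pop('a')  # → 34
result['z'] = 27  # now {'c': 59, 'x': 34, 'z': 27}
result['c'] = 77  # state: {'c': 77, 'x': 34, 'z': 27}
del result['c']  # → {'x': 34, 'z': 27}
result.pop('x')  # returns 34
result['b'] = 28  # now {'z': 27, 'b': 28}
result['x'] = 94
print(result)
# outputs {'z': 27, 'b': 28, 'x': 94}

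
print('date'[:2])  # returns da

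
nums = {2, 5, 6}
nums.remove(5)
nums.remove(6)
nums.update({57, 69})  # {2, 57, 69}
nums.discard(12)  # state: {2, 57, 69}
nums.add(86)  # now {2, 57, 69, 86}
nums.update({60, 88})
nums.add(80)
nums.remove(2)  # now {57, 60, 69, 80, 86, 88}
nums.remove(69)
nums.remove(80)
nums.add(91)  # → {57, 60, 86, 88, 91}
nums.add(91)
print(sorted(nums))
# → [57, 60, 86, 88, 91]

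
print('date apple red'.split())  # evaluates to ['date', 'apple', 'red']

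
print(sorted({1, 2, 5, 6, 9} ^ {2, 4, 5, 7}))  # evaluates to [1, 4, 6, 7, 9]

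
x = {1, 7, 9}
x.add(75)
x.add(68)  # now {1, 7, 9, 68, 75}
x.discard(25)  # {1, 7, 9, 68, 75}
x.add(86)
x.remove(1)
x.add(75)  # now {7, 9, 68, 75, 86}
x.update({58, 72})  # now {7, 9, 58, 68, 72, 75, 86}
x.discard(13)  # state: {7, 9, 58, 68, 72, 75, 86}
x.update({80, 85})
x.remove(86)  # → {7, 9, 58, 68, 72, 75, 80, 85}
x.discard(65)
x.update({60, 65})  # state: {7, 9, 58, 60, 65, 68, 72, 75, 80, 85}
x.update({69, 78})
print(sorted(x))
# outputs [7, 9, 58, 60, 65, 68, 69, 72, 75, 78, 80, 85]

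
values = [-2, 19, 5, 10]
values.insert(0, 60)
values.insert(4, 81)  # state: [60, -2, 19, 5, 81, 10]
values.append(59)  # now [60, -2, 19, 5, 81, 10, 59]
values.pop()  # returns 59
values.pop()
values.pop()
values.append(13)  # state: [60, -2, 19, 5, 13]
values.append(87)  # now [60, -2, 19, 5, 13, 87]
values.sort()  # [-2, 5, 13, 19, 60, 87]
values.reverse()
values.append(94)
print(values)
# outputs [87, 60, 19, 13, 5, -2, 94]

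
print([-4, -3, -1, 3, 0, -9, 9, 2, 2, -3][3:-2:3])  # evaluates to [3, 9]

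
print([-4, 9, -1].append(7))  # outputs None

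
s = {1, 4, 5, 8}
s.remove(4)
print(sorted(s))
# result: [1, 5, 8]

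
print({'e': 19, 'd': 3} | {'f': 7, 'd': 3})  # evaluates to {'e': 19, 'd': 3, 'f': 7}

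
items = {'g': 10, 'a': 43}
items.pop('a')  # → 43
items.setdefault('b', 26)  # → 26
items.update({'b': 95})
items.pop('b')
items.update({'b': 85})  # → {'g': 10, 'b': 85}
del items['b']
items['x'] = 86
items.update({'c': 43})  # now {'g': 10, 'x': 86, 'c': 43}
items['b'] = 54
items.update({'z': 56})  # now {'g': 10, 'x': 86, 'c': 43, 'b': 54, 'z': 56}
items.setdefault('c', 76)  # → 43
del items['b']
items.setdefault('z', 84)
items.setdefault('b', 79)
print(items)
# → {'g': 10, 'x': 86, 'c': 43, 'z': 56, 'b': 79}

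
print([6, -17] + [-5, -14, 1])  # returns [6, -17, -5, -14, 1]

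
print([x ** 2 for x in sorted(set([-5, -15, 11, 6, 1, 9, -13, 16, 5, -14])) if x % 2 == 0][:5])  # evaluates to [196, 36, 256]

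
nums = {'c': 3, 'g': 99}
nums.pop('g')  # 99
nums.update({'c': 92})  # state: {'c': 92}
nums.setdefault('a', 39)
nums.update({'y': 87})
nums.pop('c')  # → 92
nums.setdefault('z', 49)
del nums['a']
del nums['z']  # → {'y': 87}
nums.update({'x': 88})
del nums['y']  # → {'x': 88}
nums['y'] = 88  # {'x': 88, 'y': 88}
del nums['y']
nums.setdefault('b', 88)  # 88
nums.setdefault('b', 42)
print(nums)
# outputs {'x': 88, 'b': 88}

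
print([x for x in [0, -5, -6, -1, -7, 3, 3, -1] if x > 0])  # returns [3, 3]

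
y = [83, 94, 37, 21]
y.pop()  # 21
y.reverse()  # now [37, 94, 83]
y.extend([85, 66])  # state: [37, 94, 83, 85, 66]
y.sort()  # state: [37, 66, 83, 85, 94]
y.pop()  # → 94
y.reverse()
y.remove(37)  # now [85, 83, 66]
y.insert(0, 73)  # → [73, 85, 83, 66]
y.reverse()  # [66, 83, 85, 73]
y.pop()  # 73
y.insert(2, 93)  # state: [66, 83, 93, 85]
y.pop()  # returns 85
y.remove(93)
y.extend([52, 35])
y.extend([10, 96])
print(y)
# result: [66, 83, 52, 35, 10, 96]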